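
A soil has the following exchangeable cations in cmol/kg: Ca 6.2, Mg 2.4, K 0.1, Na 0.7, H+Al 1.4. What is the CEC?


Step 1: CEC = Ca + Mg + K + Na + (H+Al)
Step 2: CEC = 6.2 + 2.4 + 0.1 + 0.7 + 1.4
Step 3: CEC = 10.8 cmol/kg

10.8


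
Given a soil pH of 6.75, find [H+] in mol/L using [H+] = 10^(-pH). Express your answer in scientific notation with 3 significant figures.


Step 1: [H+] = 10^(-pH)
Step 2: [H+] = 10^(-6.75)
Step 3: [H+] = 1.78e-07 mol/L

1.78e-07


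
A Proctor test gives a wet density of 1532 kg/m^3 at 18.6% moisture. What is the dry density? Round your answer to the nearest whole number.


Step 1: Dry density = wet density / (1 + w/100)
Step 2: Dry density = 1532 / (1 + 18.6/100)
Step 3: Dry density = 1532 / 1.186
Step 4: Dry density = 1292 kg/m^3

1292


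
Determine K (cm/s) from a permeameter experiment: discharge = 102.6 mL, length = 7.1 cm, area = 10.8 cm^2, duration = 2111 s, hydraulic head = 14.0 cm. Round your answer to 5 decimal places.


Step 1: K = Q * L / (A * t * h)
Step 2: Numerator = 102.6 * 7.1 = 728.46
Step 3: Denominator = 10.8 * 2111 * 14.0 = 319183.2
Step 4: K = 728.46 / 319183.2 = 0.00228 cm/s

0.00228


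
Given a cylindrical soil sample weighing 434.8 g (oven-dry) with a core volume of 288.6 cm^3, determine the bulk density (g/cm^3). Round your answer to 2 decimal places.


Step 1: Identify the formula: BD = dry mass / volume
Step 2: Substitute values: BD = 434.8 / 288.6
Step 3: BD = 1.51 g/cm^3

1.51


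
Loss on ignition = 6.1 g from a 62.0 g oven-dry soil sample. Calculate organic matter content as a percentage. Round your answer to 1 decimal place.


Step 1: OM% = 100 * LOI / sample mass
Step 2: OM = 100 * 6.1 / 62.0
Step 3: OM = 9.8%

9.8


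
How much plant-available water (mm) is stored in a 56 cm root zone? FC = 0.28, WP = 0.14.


Step 1: Available water = (FC - WP) * depth * 10
Step 2: AW = (0.28 - 0.14) * 56 * 10
Step 3: AW = 0.14 * 56 * 10
Step 4: AW = 78.4 mm

78.4


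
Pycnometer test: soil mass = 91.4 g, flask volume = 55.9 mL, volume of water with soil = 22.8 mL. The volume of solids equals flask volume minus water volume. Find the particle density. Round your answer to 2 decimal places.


Step 1: Volume of solids = flask volume - water volume with soil
Step 2: V_solids = 55.9 - 22.8 = 33.1 mL
Step 3: Particle density = mass / V_solids = 91.4 / 33.1 = 2.76 g/cm^3

2.76


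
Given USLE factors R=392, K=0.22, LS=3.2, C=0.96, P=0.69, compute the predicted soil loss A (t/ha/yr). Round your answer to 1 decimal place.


Step 1: A = R * K * LS * C * P
Step 2: R * K = 392 * 0.22 = 86.24
Step 3: (R*K) * LS = 86.24 * 3.2 = 275.968
Step 4: * C * P = 275.968 * 0.96 * 0.69 = 182.8
Step 5: A = 182.8 t/(ha*yr)

182.8


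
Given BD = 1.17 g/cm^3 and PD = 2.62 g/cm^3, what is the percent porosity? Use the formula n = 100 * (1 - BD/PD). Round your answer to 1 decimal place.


Step 1: Formula: n = 100 * (1 - BD / PD)
Step 2: n = 100 * (1 - 1.17 / 2.62)
Step 3: n = 100 * (1 - 0.44656)
Step 4: n = 55.3%

55.3


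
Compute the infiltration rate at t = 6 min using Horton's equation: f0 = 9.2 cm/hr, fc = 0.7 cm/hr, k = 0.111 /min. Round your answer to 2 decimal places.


Step 1: f = fc + (f0 - fc) * exp(-k * t)
Step 2: exp(-0.111 * 6) = 0.51376
Step 3: f = 0.7 + (9.2 - 0.7) * 0.51376
Step 4: f = 0.7 + 8.5 * 0.51376
Step 5: f = 5.07 cm/hr

5.07


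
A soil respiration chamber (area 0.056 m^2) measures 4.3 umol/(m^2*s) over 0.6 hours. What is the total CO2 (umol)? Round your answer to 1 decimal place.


Step 1: Convert time to seconds: 0.6 hr * 3600 = 2160.0 s
Step 2: Total = flux * area * time_s
Step 3: Total = 4.3 * 0.056 * 2160.0
Step 4: Total = 520.1 umol

520.1


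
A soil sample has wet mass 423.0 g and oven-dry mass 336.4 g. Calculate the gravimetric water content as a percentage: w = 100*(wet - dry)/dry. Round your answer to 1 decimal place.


Step 1: Water mass = wet - dry = 423.0 - 336.4 = 86.6 g
Step 2: w = 100 * water mass / dry mass
Step 3: w = 100 * 86.6 / 336.4 = 25.7%

25.7


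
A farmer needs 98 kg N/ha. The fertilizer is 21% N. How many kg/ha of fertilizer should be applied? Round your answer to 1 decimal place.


Step 1: Fertilizer rate = target N / (N content / 100)
Step 2: Rate = 98 / (21 / 100)
Step 3: Rate = 98 / 0.21
Step 4: Rate = 466.7 kg/ha

466.7


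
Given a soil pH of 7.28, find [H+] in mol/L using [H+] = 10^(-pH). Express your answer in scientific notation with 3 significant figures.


Step 1: [H+] = 10^(-pH)
Step 2: [H+] = 10^(-7.28)
Step 3: [H+] = 5.25e-08 mol/L

5.25e-08


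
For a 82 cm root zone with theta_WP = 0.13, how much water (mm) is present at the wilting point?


Step 1: Water (mm) = theta_WP * depth * 10
Step 2: Water = 0.13 * 82 * 10
Step 3: Water = 106.6 mm

106.6


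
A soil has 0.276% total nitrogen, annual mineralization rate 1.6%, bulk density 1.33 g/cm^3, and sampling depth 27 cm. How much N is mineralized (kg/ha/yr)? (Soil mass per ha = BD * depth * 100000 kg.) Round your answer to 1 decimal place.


Step 1: Soil mass per ha = BD * depth * 100000 = 1.33 * 27 * 100000 = 3591000 kg
Step 2: Total N pool = soil mass * N%/100 = 3591000 * 0.276/100 = 9911.16 kg/ha
Step 3: N mineralized = N pool * rate%/100 = 9911.16 * 1.6/100 = 158.6 kg/ha/yr

158.6


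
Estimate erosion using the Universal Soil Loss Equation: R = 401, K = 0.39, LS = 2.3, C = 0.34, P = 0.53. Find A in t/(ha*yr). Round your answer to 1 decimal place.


Step 1: A = R * K * LS * C * P
Step 2: R * K = 401 * 0.39 = 156.39
Step 3: (R*K) * LS = 156.39 * 2.3 = 359.697
Step 4: * C * P = 359.697 * 0.34 * 0.53 = 64.8
Step 5: A = 64.8 t/(ha*yr)

64.8


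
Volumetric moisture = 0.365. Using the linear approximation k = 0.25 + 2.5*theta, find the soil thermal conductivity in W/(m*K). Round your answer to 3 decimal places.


Step 1: k = 0.25 + 2.5 * theta
Step 2: k = 0.25 + 2.5 * 0.365
Step 3: k = 0.25 + 0.913
Step 4: k = 1.163 W/(m*K)

1.163


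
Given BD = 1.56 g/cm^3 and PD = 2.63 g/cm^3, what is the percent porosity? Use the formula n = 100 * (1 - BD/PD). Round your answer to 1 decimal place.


Step 1: Formula: n = 100 * (1 - BD / PD)
Step 2: n = 100 * (1 - 1.56 / 2.63)
Step 3: n = 100 * (1 - 0.59316)
Step 4: n = 40.7%

40.7


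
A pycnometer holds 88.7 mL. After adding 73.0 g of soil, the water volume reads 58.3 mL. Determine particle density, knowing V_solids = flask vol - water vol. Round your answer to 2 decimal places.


Step 1: Volume of solids = flask volume - water volume with soil
Step 2: V_solids = 88.7 - 58.3 = 30.4 mL
Step 3: Particle density = mass / V_solids = 73.0 / 30.4 = 2.4 g/cm^3

2.4


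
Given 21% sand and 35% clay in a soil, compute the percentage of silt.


Step 1: sand + silt + clay = 100%
Step 2: silt = 100 - sand - clay
Step 3: silt = 100 - 21 - 35
Step 4: silt = 44%

44


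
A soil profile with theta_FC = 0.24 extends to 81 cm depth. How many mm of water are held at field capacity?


Step 1: Water (mm) = theta_FC * depth (cm) * 10
Step 2: Water = 0.24 * 81 * 10
Step 3: Water = 194.4 mm

194.4


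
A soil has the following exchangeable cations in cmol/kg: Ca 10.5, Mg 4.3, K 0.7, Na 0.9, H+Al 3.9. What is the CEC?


Step 1: CEC = Ca + Mg + K + Na + (H+Al)
Step 2: CEC = 10.5 + 4.3 + 0.7 + 0.9 + 3.9
Step 3: CEC = 20.3 cmol/kg

20.3


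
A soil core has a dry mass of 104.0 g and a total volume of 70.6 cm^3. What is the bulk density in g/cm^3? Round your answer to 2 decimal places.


Step 1: Identify the formula: BD = dry mass / volume
Step 2: Substitute values: BD = 104.0 / 70.6
Step 3: BD = 1.47 g/cm^3

1.47


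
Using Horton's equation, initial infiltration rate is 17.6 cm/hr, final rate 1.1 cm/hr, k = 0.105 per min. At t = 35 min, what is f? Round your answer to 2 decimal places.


Step 1: f = fc + (f0 - fc) * exp(-k * t)
Step 2: exp(-0.105 * 35) = 0.025349
Step 3: f = 1.1 + (17.6 - 1.1) * 0.025349
Step 4: f = 1.1 + 16.5 * 0.025349
Step 5: f = 1.52 cm/hr

1.52


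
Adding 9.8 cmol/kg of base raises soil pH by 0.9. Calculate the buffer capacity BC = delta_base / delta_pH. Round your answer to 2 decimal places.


Step 1: BC = change in base / change in pH
Step 2: BC = 9.8 / 0.9
Step 3: BC = 10.89 cmol/(kg*pH unit)

10.89


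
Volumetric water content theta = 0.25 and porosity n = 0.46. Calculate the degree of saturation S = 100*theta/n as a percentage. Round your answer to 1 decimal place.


Step 1: S = 100 * theta_v / n
Step 2: S = 100 * 0.25 / 0.46
Step 3: S = 54.3%

54.3


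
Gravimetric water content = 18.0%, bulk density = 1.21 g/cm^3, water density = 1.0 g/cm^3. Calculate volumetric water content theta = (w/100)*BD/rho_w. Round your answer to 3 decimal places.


Step 1: theta = (w / 100) * BD / rho_w
Step 2: theta = (18.0 / 100) * 1.21 / 1.0
Step 3: theta = 0.18 * 1.21
Step 4: theta = 0.218

0.218


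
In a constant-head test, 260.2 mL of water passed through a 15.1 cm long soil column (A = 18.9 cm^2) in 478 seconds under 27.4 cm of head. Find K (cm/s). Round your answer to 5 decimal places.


Step 1: K = Q * L / (A * t * h)
Step 2: Numerator = 260.2 * 15.1 = 3929.02
Step 3: Denominator = 18.9 * 478 * 27.4 = 247537.08
Step 4: K = 3929.02 / 247537.08 = 0.01587 cm/s

0.01587


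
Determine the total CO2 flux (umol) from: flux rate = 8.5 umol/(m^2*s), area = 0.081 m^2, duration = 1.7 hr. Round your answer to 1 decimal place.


Step 1: Convert time to seconds: 1.7 hr * 3600 = 6120.0 s
Step 2: Total = flux * area * time_s
Step 3: Total = 8.5 * 0.081 * 6120.0
Step 4: Total = 4213.6 umol

4213.6


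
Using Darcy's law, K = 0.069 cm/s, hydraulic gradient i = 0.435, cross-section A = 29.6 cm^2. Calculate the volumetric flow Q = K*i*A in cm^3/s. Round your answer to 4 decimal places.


Step 1: Apply Darcy's law: Q = K * i * A
Step 2: Q = 0.069 * 0.435 * 29.6
Step 3: Q = 0.8884 cm^3/s

0.8884


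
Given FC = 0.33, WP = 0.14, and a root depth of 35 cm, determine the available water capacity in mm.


Step 1: Available water = (FC - WP) * depth * 10
Step 2: AW = (0.33 - 0.14) * 35 * 10
Step 3: AW = 0.19 * 35 * 10
Step 4: AW = 66.5 mm

66.5


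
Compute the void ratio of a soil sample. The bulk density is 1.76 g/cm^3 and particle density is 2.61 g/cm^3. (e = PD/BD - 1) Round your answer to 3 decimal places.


Step 1: e = PD / BD - 1
Step 2: e = 2.61 / 1.76 - 1
Step 3: e = 1.48295 - 1
Step 4: e = 0.483

0.483


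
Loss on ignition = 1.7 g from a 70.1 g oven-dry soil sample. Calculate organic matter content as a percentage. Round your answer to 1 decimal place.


Step 1: OM% = 100 * LOI / sample mass
Step 2: OM = 100 * 1.7 / 70.1
Step 3: OM = 2.4%

2.4


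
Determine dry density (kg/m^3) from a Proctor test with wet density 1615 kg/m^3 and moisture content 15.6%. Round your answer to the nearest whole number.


Step 1: Dry density = wet density / (1 + w/100)
Step 2: Dry density = 1615 / (1 + 15.6/100)
Step 3: Dry density = 1615 / 1.156
Step 4: Dry density = 1397 kg/m^3

1397


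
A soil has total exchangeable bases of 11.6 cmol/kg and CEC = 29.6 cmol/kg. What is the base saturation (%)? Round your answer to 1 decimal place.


Step 1: BS = 100 * (sum of bases) / CEC
Step 2: BS = 100 * 11.6 / 29.6
Step 3: BS = 39.2%

39.2


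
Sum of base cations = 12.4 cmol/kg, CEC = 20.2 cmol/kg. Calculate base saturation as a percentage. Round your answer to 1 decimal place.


Step 1: BS = 100 * (sum of bases) / CEC
Step 2: BS = 100 * 12.4 / 20.2
Step 3: BS = 61.4%

61.4


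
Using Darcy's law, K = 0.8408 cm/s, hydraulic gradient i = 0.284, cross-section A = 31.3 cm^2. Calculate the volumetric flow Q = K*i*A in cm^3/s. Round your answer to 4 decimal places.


Step 1: Apply Darcy's law: Q = K * i * A
Step 2: Q = 0.8408 * 0.284 * 31.3
Step 3: Q = 7.474 cm^3/s

7.474


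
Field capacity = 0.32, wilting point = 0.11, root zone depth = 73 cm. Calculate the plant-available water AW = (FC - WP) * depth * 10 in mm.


Step 1: Available water = (FC - WP) * depth * 10
Step 2: AW = (0.32 - 0.11) * 73 * 10
Step 3: AW = 0.21 * 73 * 10
Step 4: AW = 153.3 mm

153.3


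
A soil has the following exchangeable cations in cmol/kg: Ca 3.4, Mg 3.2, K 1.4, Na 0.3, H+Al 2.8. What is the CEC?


Step 1: CEC = Ca + Mg + K + Na + (H+Al)
Step 2: CEC = 3.4 + 3.2 + 1.4 + 0.3 + 2.8
Step 3: CEC = 11.1 cmol/kg

11.1


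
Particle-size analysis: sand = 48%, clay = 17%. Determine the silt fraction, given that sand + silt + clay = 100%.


Step 1: sand + silt + clay = 100%
Step 2: silt = 100 - sand - clay
Step 3: silt = 100 - 48 - 17
Step 4: silt = 35%

35


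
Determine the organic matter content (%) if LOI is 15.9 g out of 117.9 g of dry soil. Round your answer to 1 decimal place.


Step 1: OM% = 100 * LOI / sample mass
Step 2: OM = 100 * 15.9 / 117.9
Step 3: OM = 13.5%

13.5


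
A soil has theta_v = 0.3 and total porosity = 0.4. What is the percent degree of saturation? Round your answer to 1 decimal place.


Step 1: S = 100 * theta_v / n
Step 2: S = 100 * 0.3 / 0.4
Step 3: S = 75.0%

75.0


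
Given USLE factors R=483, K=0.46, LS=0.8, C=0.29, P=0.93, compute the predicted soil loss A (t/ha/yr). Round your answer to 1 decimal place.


Step 1: A = R * K * LS * C * P
Step 2: R * K = 483 * 0.46 = 222.18
Step 3: (R*K) * LS = 222.18 * 0.8 = 177.744
Step 4: * C * P = 177.744 * 0.29 * 0.93 = 47.9
Step 5: A = 47.9 t/(ha*yr)

47.9


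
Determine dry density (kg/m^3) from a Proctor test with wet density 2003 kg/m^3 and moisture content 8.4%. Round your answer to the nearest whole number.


Step 1: Dry density = wet density / (1 + w/100)
Step 2: Dry density = 2003 / (1 + 8.4/100)
Step 3: Dry density = 2003 / 1.084
Step 4: Dry density = 1848 kg/m^3

1848


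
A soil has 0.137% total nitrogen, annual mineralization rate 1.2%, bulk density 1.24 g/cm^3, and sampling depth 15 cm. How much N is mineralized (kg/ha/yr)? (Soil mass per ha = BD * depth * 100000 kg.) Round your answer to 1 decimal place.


Step 1: Soil mass per ha = BD * depth * 100000 = 1.24 * 15 * 100000 = 1860000 kg
Step 2: Total N pool = soil mass * N%/100 = 1860000 * 0.137/100 = 2548.2 kg/ha
Step 3: N mineralized = N pool * rate%/100 = 2548.2 * 1.2/100 = 30.6 kg/ha/yr

30.6


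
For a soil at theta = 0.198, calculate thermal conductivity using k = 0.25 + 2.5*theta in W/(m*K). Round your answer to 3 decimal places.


Step 1: k = 0.25 + 2.5 * theta
Step 2: k = 0.25 + 2.5 * 0.198
Step 3: k = 0.25 + 0.495
Step 4: k = 0.745 W/(m*K)

0.745


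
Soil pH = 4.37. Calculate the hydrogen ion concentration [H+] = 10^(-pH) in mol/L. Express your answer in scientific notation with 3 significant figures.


Step 1: [H+] = 10^(-pH)
Step 2: [H+] = 10^(-4.37)
Step 3: [H+] = 4.27e-05 mol/L

4.27e-05


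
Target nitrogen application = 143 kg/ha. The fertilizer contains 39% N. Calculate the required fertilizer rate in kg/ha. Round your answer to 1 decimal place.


Step 1: Fertilizer rate = target N / (N content / 100)
Step 2: Rate = 143 / (39 / 100)
Step 3: Rate = 143 / 0.39
Step 4: Rate = 366.7 kg/ha

366.7


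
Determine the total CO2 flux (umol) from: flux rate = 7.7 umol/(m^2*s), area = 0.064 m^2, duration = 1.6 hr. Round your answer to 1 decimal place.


Step 1: Convert time to seconds: 1.6 hr * 3600 = 5760.0 s
Step 2: Total = flux * area * time_s
Step 3: Total = 7.7 * 0.064 * 5760.0
Step 4: Total = 2838.5 umol

2838.5


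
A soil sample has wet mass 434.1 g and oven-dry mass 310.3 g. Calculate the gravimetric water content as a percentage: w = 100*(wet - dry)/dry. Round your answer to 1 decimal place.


Step 1: Water mass = wet - dry = 434.1 - 310.3 = 123.8 g
Step 2: w = 100 * water mass / dry mass
Step 3: w = 100 * 123.8 / 310.3 = 39.9%

39.9


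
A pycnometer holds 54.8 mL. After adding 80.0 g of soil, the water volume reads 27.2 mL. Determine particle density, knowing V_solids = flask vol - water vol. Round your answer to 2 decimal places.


Step 1: Volume of solids = flask volume - water volume with soil
Step 2: V_solids = 54.8 - 27.2 = 27.6 mL
Step 3: Particle density = mass / V_solids = 80.0 / 27.6 = 2.9 g/cm^3

2.9


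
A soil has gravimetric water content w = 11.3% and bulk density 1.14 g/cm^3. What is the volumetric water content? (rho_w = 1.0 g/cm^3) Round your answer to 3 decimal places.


Step 1: theta = (w / 100) * BD / rho_w
Step 2: theta = (11.3 / 100) * 1.14 / 1.0
Step 3: theta = 0.113 * 1.14
Step 4: theta = 0.129

0.129


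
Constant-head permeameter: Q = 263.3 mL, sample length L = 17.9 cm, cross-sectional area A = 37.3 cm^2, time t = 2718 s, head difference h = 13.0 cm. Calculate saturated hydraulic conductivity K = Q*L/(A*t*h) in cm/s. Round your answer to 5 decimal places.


Step 1: K = Q * L / (A * t * h)
Step 2: Numerator = 263.3 * 17.9 = 4713.07
Step 3: Denominator = 37.3 * 2718 * 13.0 = 1317958.2
Step 4: K = 4713.07 / 1317958.2 = 0.00358 cm/s

0.00358


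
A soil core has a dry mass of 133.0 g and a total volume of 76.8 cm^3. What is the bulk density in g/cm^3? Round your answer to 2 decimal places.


Step 1: Identify the formula: BD = dry mass / volume
Step 2: Substitute values: BD = 133.0 / 76.8
Step 3: BD = 1.73 g/cm^3

1.73


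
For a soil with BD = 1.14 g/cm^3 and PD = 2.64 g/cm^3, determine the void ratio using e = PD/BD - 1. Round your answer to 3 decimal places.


Step 1: e = PD / BD - 1
Step 2: e = 2.64 / 1.14 - 1
Step 3: e = 2.31579 - 1
Step 4: e = 1.316

1.316


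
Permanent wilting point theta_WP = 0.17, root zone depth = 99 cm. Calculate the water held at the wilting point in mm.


Step 1: Water (mm) = theta_WP * depth * 10
Step 2: Water = 0.17 * 99 * 10
Step 3: Water = 168.3 mm

168.3


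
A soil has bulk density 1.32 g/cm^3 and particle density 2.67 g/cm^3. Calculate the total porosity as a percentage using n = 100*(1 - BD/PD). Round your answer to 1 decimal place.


Step 1: Formula: n = 100 * (1 - BD / PD)
Step 2: n = 100 * (1 - 1.32 / 2.67)
Step 3: n = 100 * (1 - 0.49438)
Step 4: n = 50.6%

50.6


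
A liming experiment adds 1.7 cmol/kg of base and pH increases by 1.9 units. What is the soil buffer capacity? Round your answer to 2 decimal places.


Step 1: BC = change in base / change in pH
Step 2: BC = 1.7 / 1.9
Step 3: BC = 0.89 cmol/(kg*pH unit)

0.89


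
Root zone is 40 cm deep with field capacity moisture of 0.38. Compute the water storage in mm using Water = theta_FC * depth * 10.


Step 1: Water (mm) = theta_FC * depth (cm) * 10
Step 2: Water = 0.38 * 40 * 10
Step 3: Water = 152.0 mm

152.0


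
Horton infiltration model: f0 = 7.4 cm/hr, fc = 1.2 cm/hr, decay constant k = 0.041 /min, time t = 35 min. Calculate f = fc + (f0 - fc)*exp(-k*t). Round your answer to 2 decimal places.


Step 1: f = fc + (f0 - fc) * exp(-k * t)
Step 2: exp(-0.041 * 35) = 0.238115
Step 3: f = 1.2 + (7.4 - 1.2) * 0.238115
Step 4: f = 1.2 + 6.2 * 0.238115
Step 5: f = 2.68 cm/hr

2.68


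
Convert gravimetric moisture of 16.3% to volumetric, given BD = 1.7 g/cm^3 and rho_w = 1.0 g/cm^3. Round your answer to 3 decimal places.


Step 1: theta = (w / 100) * BD / rho_w
Step 2: theta = (16.3 / 100) * 1.7 / 1.0
Step 3: theta = 0.163 * 1.7
Step 4: theta = 0.277

0.277


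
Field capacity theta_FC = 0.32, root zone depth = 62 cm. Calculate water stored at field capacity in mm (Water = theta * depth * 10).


Step 1: Water (mm) = theta_FC * depth (cm) * 10
Step 2: Water = 0.32 * 62 * 10
Step 3: Water = 198.4 mm

198.4


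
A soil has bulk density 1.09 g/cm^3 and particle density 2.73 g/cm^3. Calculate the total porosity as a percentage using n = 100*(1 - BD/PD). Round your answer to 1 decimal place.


Step 1: Formula: n = 100 * (1 - BD / PD)
Step 2: n = 100 * (1 - 1.09 / 2.73)
Step 3: n = 100 * (1 - 0.39927)
Step 4: n = 60.1%

60.1


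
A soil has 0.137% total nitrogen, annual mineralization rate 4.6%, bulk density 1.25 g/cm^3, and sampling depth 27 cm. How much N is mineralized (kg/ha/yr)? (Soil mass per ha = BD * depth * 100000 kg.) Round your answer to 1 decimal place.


Step 1: Soil mass per ha = BD * depth * 100000 = 1.25 * 27 * 100000 = 3375000 kg
Step 2: Total N pool = soil mass * N%/100 = 3375000 * 0.137/100 = 4623.75 kg/ha
Step 3: N mineralized = N pool * rate%/100 = 4623.75 * 4.6/100 = 212.7 kg/ha/yr

212.7


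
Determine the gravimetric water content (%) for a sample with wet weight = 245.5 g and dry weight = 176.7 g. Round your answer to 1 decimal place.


Step 1: Water mass = wet - dry = 245.5 - 176.7 = 68.8 g
Step 2: w = 100 * water mass / dry mass
Step 3: w = 100 * 68.8 / 176.7 = 38.9%

38.9


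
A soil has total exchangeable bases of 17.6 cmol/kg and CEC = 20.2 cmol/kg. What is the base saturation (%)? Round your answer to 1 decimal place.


Step 1: BS = 100 * (sum of bases) / CEC
Step 2: BS = 100 * 17.6 / 20.2
Step 3: BS = 87.1%

87.1


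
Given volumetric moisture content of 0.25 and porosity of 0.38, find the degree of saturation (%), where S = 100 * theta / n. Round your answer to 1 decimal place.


Step 1: S = 100 * theta_v / n
Step 2: S = 100 * 0.25 / 0.38
Step 3: S = 65.8%

65.8


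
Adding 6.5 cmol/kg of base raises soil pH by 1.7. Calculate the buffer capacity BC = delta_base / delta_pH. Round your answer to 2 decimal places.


Step 1: BC = change in base / change in pH
Step 2: BC = 6.5 / 1.7
Step 3: BC = 3.82 cmol/(kg*pH unit)

3.82


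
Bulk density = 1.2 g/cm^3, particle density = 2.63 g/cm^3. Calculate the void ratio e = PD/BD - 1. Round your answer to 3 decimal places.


Step 1: e = PD / BD - 1
Step 2: e = 2.63 / 1.2 - 1
Step 3: e = 2.19167 - 1
Step 4: e = 1.192

1.192


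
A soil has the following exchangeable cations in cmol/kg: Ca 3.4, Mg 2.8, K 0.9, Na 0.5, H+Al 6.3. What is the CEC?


Step 1: CEC = Ca + Mg + K + Na + (H+Al)
Step 2: CEC = 3.4 + 2.8 + 0.9 + 0.5 + 6.3
Step 3: CEC = 13.9 cmol/kg

13.9


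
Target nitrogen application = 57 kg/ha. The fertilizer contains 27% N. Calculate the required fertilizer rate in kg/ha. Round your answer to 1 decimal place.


Step 1: Fertilizer rate = target N / (N content / 100)
Step 2: Rate = 57 / (27 / 100)
Step 3: Rate = 57 / 0.27
Step 4: Rate = 211.1 kg/ha

211.1


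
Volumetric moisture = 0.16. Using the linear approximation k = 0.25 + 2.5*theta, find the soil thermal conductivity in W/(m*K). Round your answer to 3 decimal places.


Step 1: k = 0.25 + 2.5 * theta
Step 2: k = 0.25 + 2.5 * 0.16
Step 3: k = 0.25 + 0.4
Step 4: k = 0.65 W/(m*K)

0.65


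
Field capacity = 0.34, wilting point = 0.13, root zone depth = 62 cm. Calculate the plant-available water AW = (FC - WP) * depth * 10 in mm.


Step 1: Available water = (FC - WP) * depth * 10
Step 2: AW = (0.34 - 0.13) * 62 * 10
Step 3: AW = 0.21 * 62 * 10
Step 4: AW = 130.2 mm

130.2


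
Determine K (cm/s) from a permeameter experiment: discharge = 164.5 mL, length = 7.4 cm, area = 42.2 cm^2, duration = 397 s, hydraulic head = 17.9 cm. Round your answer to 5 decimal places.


Step 1: K = Q * L / (A * t * h)
Step 2: Numerator = 164.5 * 7.4 = 1217.3
Step 3: Denominator = 42.2 * 397 * 17.9 = 299885.86
Step 4: K = 1217.3 / 299885.86 = 0.00406 cm/s

0.00406


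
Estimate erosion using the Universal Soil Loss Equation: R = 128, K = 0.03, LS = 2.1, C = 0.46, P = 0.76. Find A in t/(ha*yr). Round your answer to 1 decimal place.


Step 1: A = R * K * LS * C * P
Step 2: R * K = 128 * 0.03 = 3.84
Step 3: (R*K) * LS = 3.84 * 2.1 = 8.064
Step 4: * C * P = 8.064 * 0.46 * 0.76 = 2.8
Step 5: A = 2.8 t/(ha*yr)

2.8


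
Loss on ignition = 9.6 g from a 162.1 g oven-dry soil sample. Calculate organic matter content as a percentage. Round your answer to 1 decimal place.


Step 1: OM% = 100 * LOI / sample mass
Step 2: OM = 100 * 9.6 / 162.1
Step 3: OM = 5.9%

5.9


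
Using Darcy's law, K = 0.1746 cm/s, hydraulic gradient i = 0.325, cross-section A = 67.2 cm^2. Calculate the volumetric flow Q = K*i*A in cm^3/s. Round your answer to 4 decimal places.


Step 1: Apply Darcy's law: Q = K * i * A
Step 2: Q = 0.1746 * 0.325 * 67.2
Step 3: Q = 3.8133 cm^3/s

3.8133


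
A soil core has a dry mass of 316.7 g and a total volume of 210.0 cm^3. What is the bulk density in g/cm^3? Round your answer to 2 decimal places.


Step 1: Identify the formula: BD = dry mass / volume
Step 2: Substitute values: BD = 316.7 / 210.0
Step 3: BD = 1.51 g/cm^3

1.51


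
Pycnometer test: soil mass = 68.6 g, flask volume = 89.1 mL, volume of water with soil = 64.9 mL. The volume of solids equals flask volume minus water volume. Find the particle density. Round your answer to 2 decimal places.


Step 1: Volume of solids = flask volume - water volume with soil
Step 2: V_solids = 89.1 - 64.9 = 24.2 mL
Step 3: Particle density = mass / V_solids = 68.6 / 24.2 = 2.83 g/cm^3

2.83


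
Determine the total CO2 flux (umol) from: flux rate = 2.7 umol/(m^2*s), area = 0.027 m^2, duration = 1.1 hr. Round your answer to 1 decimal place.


Step 1: Convert time to seconds: 1.1 hr * 3600 = 3960.0 s
Step 2: Total = flux * area * time_s
Step 3: Total = 2.7 * 0.027 * 3960.0
Step 4: Total = 288.7 umol

288.7


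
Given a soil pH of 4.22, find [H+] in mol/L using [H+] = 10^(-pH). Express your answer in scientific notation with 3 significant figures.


Step 1: [H+] = 10^(-pH)
Step 2: [H+] = 10^(-4.22)
Step 3: [H+] = 6.03e-05 mol/L

6.03e-05


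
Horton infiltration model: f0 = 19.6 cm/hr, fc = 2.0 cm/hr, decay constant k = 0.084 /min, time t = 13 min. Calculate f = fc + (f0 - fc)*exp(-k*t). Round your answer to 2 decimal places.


Step 1: f = fc + (f0 - fc) * exp(-k * t)
Step 2: exp(-0.084 * 13) = 0.335545
Step 3: f = 2.0 + (19.6 - 2.0) * 0.335545
Step 4: f = 2.0 + 17.6 * 0.335545
Step 5: f = 7.91 cm/hr

7.91


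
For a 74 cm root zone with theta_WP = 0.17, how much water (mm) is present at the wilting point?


Step 1: Water (mm) = theta_WP * depth * 10
Step 2: Water = 0.17 * 74 * 10
Step 3: Water = 125.8 mm

125.8


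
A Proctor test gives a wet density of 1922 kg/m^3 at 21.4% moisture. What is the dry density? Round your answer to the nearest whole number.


Step 1: Dry density = wet density / (1 + w/100)
Step 2: Dry density = 1922 / (1 + 21.4/100)
Step 3: Dry density = 1922 / 1.214
Step 4: Dry density = 1583 kg/m^3

1583


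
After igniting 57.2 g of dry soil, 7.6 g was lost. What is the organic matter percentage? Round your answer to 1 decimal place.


Step 1: OM% = 100 * LOI / sample mass
Step 2: OM = 100 * 7.6 / 57.2
Step 3: OM = 13.3%

13.3


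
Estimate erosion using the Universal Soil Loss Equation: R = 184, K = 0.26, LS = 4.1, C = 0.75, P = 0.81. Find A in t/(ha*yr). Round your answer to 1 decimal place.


Step 1: A = R * K * LS * C * P
Step 2: R * K = 184 * 0.26 = 47.84
Step 3: (R*K) * LS = 47.84 * 4.1 = 196.144
Step 4: * C * P = 196.144 * 0.75 * 0.81 = 119.2
Step 5: A = 119.2 t/(ha*yr)

119.2


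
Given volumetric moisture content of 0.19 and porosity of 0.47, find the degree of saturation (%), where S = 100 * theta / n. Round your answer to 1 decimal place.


Step 1: S = 100 * theta_v / n
Step 2: S = 100 * 0.19 / 0.47
Step 3: S = 40.4%

40.4


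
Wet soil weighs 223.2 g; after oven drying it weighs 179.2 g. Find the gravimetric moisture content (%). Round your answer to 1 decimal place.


Step 1: Water mass = wet - dry = 223.2 - 179.2 = 44.0 g
Step 2: w = 100 * water mass / dry mass
Step 3: w = 100 * 44.0 / 179.2 = 24.6%

24.6


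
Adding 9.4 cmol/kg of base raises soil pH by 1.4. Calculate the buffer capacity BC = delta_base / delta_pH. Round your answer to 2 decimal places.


Step 1: BC = change in base / change in pH
Step 2: BC = 9.4 / 1.4
Step 3: BC = 6.71 cmol/(kg*pH unit)

6.71


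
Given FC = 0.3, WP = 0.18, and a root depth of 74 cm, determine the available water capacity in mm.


Step 1: Available water = (FC - WP) * depth * 10
Step 2: AW = (0.3 - 0.18) * 74 * 10
Step 3: AW = 0.12 * 74 * 10
Step 4: AW = 88.8 mm

88.8


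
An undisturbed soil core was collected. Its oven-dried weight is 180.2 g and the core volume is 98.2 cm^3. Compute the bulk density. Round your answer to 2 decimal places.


Step 1: Identify the formula: BD = dry mass / volume
Step 2: Substitute values: BD = 180.2 / 98.2
Step 3: BD = 1.84 g/cm^3

1.84


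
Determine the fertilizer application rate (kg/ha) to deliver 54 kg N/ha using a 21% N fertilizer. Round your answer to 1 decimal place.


Step 1: Fertilizer rate = target N / (N content / 100)
Step 2: Rate = 54 / (21 / 100)
Step 3: Rate = 54 / 0.21
Step 4: Rate = 257.1 kg/ha

257.1


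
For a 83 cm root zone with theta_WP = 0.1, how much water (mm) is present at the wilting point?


Step 1: Water (mm) = theta_WP * depth * 10
Step 2: Water = 0.1 * 83 * 10
Step 3: Water = 83.0 mm

83.0


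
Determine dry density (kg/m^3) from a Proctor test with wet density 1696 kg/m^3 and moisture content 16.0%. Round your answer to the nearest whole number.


Step 1: Dry density = wet density / (1 + w/100)
Step 2: Dry density = 1696 / (1 + 16.0/100)
Step 3: Dry density = 1696 / 1.16
Step 4: Dry density = 1462 kg/m^3

1462


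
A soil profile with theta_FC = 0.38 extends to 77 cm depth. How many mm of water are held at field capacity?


Step 1: Water (mm) = theta_FC * depth (cm) * 10
Step 2: Water = 0.38 * 77 * 10
Step 3: Water = 292.6 mm

292.6


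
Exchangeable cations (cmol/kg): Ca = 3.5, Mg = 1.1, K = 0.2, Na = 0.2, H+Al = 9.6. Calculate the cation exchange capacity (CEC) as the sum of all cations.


Step 1: CEC = Ca + Mg + K + Na + (H+Al)
Step 2: CEC = 3.5 + 1.1 + 0.2 + 0.2 + 9.6
Step 3: CEC = 14.6 cmol/kg

14.6


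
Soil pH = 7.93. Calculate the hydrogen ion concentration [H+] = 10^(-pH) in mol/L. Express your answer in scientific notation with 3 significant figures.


Step 1: [H+] = 10^(-pH)
Step 2: [H+] = 10^(-7.93)
Step 3: [H+] = 1.17e-08 mol/L

1.17e-08


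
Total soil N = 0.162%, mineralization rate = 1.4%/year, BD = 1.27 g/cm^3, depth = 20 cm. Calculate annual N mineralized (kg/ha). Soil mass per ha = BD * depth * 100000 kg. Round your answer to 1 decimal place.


Step 1: Soil mass per ha = BD * depth * 100000 = 1.27 * 20 * 100000 = 2540000 kg
Step 2: Total N pool = soil mass * N%/100 = 2540000 * 0.162/100 = 4114.8 kg/ha
Step 3: N mineralized = N pool * rate%/100 = 4114.8 * 1.4/100 = 57.6 kg/ha/yr

57.6


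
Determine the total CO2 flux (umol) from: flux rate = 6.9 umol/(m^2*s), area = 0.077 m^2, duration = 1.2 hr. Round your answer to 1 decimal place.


Step 1: Convert time to seconds: 1.2 hr * 3600 = 4320.0 s
Step 2: Total = flux * area * time_s
Step 3: Total = 6.9 * 0.077 * 4320.0
Step 4: Total = 2295.2 umol

2295.2


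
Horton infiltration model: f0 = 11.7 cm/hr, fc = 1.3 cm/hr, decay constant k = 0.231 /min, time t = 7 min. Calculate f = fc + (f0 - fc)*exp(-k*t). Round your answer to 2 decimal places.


Step 1: f = fc + (f0 - fc) * exp(-k * t)
Step 2: exp(-0.231 * 7) = 0.198493
Step 3: f = 1.3 + (11.7 - 1.3) * 0.198493
Step 4: f = 1.3 + 10.4 * 0.198493
Step 5: f = 3.36 cm/hr

3.36


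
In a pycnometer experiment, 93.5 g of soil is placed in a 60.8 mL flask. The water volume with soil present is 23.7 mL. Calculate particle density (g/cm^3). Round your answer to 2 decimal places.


Step 1: Volume of solids = flask volume - water volume with soil
Step 2: V_solids = 60.8 - 23.7 = 37.1 mL
Step 3: Particle density = mass / V_solids = 93.5 / 37.1 = 2.52 g/cm^3

2.52


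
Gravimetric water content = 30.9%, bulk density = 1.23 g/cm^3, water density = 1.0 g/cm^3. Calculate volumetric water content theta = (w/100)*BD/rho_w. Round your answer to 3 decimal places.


Step 1: theta = (w / 100) * BD / rho_w
Step 2: theta = (30.9 / 100) * 1.23 / 1.0
Step 3: theta = 0.309 * 1.23
Step 4: theta = 0.38

0.38


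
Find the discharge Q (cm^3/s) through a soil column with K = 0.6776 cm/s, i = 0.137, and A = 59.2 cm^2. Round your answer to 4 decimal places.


Step 1: Apply Darcy's law: Q = K * i * A
Step 2: Q = 0.6776 * 0.137 * 59.2
Step 3: Q = 5.4956 cm^3/s

5.4956


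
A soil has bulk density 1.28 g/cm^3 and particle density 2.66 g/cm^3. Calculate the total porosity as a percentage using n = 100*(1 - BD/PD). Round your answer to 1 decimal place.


Step 1: Formula: n = 100 * (1 - BD / PD)
Step 2: n = 100 * (1 - 1.28 / 2.66)
Step 3: n = 100 * (1 - 0.4812)
Step 4: n = 51.9%

51.9


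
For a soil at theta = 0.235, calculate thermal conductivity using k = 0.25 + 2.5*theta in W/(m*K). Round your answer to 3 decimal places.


Step 1: k = 0.25 + 2.5 * theta
Step 2: k = 0.25 + 2.5 * 0.235
Step 3: k = 0.25 + 0.588
Step 4: k = 0.838 W/(m*K)

0.838


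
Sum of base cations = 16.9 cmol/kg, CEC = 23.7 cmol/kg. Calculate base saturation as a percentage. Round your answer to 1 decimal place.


Step 1: BS = 100 * (sum of bases) / CEC
Step 2: BS = 100 * 16.9 / 23.7
Step 3: BS = 71.3%

71.3


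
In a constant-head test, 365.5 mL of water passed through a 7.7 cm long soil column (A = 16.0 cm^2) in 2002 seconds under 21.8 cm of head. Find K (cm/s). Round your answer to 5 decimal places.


Step 1: K = Q * L / (A * t * h)
Step 2: Numerator = 365.5 * 7.7 = 2814.35
Step 3: Denominator = 16.0 * 2002 * 21.8 = 698297.6
Step 4: K = 2814.35 / 698297.6 = 0.00403 cm/s

0.00403


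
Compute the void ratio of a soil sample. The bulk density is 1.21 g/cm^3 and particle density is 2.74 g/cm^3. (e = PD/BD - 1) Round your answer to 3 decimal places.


Step 1: e = PD / BD - 1
Step 2: e = 2.74 / 1.21 - 1
Step 3: e = 2.26446 - 1
Step 4: e = 1.264

1.264


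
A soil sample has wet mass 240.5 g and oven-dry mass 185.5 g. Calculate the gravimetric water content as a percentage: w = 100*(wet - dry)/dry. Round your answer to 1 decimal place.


Step 1: Water mass = wet - dry = 240.5 - 185.5 = 55.0 g
Step 2: w = 100 * water mass / dry mass
Step 3: w = 100 * 55.0 / 185.5 = 29.6%

29.6


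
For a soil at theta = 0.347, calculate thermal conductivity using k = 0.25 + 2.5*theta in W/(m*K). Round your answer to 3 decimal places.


Step 1: k = 0.25 + 2.5 * theta
Step 2: k = 0.25 + 2.5 * 0.347
Step 3: k = 0.25 + 0.868
Step 4: k = 1.118 W/(m*K)

1.118


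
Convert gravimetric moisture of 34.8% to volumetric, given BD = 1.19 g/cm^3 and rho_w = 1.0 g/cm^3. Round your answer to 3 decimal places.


Step 1: theta = (w / 100) * BD / rho_w
Step 2: theta = (34.8 / 100) * 1.19 / 1.0
Step 3: theta = 0.348 * 1.19
Step 4: theta = 0.414

0.414


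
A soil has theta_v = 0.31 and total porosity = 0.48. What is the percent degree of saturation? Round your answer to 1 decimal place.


Step 1: S = 100 * theta_v / n
Step 2: S = 100 * 0.31 / 0.48
Step 3: S = 64.6%

64.6


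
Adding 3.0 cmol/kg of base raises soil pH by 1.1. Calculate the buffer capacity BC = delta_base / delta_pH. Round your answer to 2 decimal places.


Step 1: BC = change in base / change in pH
Step 2: BC = 3.0 / 1.1
Step 3: BC = 2.73 cmol/(kg*pH unit)

2.73


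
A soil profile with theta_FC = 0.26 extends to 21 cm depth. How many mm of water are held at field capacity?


Step 1: Water (mm) = theta_FC * depth (cm) * 10
Step 2: Water = 0.26 * 21 * 10
Step 3: Water = 54.6 mm

54.6


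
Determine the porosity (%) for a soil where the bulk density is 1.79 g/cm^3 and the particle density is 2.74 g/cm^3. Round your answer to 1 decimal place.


Step 1: Formula: n = 100 * (1 - BD / PD)
Step 2: n = 100 * (1 - 1.79 / 2.74)
Step 3: n = 100 * (1 - 0.65328)
Step 4: n = 34.7%

34.7


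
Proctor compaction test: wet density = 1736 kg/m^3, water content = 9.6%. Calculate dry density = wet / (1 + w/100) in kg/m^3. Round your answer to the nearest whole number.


Step 1: Dry density = wet density / (1 + w/100)
Step 2: Dry density = 1736 / (1 + 9.6/100)
Step 3: Dry density = 1736 / 1.096
Step 4: Dry density = 1584 kg/m^3

1584


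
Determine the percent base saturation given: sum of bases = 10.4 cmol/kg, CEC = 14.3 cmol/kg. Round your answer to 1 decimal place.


Step 1: BS = 100 * (sum of bases) / CEC
Step 2: BS = 100 * 10.4 / 14.3
Step 3: BS = 72.7%

72.7


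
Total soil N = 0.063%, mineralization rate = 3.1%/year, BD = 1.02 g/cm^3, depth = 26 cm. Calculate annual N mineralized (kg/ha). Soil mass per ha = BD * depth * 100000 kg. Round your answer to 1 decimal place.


Step 1: Soil mass per ha = BD * depth * 100000 = 1.02 * 26 * 100000 = 2652000 kg
Step 2: Total N pool = soil mass * N%/100 = 2652000 * 0.063/100 = 1670.76 kg/ha
Step 3: N mineralized = N pool * rate%/100 = 1670.76 * 3.1/100 = 51.8 kg/ha/yr

51.8


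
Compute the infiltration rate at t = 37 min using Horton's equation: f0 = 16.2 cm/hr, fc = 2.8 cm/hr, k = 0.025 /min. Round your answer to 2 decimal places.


Step 1: f = fc + (f0 - fc) * exp(-k * t)
Step 2: exp(-0.025 * 37) = 0.396531
Step 3: f = 2.8 + (16.2 - 2.8) * 0.396531
Step 4: f = 2.8 + 13.4 * 0.396531
Step 5: f = 8.11 cm/hr

8.11


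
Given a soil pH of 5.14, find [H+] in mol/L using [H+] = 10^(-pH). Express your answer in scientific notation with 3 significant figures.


Step 1: [H+] = 10^(-pH)
Step 2: [H+] = 10^(-5.14)
Step 3: [H+] = 7.24e-06 mol/L

7.24e-06


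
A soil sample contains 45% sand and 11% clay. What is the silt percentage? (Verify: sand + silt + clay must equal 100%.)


Step 1: sand + silt + clay = 100%
Step 2: silt = 100 - sand - clay
Step 3: silt = 100 - 45 - 11
Step 4: silt = 44%

44


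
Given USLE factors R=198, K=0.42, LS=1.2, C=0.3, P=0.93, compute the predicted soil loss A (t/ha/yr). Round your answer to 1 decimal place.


Step 1: A = R * K * LS * C * P
Step 2: R * K = 198 * 0.42 = 83.16
Step 3: (R*K) * LS = 83.16 * 1.2 = 99.792
Step 4: * C * P = 99.792 * 0.3 * 0.93 = 27.8
Step 5: A = 27.8 t/(ha*yr)

27.8


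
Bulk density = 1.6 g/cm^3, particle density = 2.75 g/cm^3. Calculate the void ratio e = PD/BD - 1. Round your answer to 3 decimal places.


Step 1: e = PD / BD - 1
Step 2: e = 2.75 / 1.6 - 1
Step 3: e = 1.71875 - 1
Step 4: e = 0.719

0.719


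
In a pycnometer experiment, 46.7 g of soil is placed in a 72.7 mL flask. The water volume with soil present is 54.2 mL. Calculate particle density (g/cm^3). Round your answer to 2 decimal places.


Step 1: Volume of solids = flask volume - water volume with soil
Step 2: V_solids = 72.7 - 54.2 = 18.5 mL
Step 3: Particle density = mass / V_solids = 46.7 / 18.5 = 2.52 g/cm^3

2.52


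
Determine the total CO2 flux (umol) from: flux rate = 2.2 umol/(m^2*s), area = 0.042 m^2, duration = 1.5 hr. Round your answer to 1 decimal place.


Step 1: Convert time to seconds: 1.5 hr * 3600 = 5400.0 s
Step 2: Total = flux * area * time_s
Step 3: Total = 2.2 * 0.042 * 5400.0
Step 4: Total = 499.0 umol

499.0


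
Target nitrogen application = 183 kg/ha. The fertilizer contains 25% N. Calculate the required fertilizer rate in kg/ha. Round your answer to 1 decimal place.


Step 1: Fertilizer rate = target N / (N content / 100)
Step 2: Rate = 183 / (25 / 100)
Step 3: Rate = 183 / 0.25
Step 4: Rate = 732.0 kg/ha

732.0


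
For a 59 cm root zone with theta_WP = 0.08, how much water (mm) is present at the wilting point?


Step 1: Water (mm) = theta_WP * depth * 10
Step 2: Water = 0.08 * 59 * 10
Step 3: Water = 47.2 mm

47.2


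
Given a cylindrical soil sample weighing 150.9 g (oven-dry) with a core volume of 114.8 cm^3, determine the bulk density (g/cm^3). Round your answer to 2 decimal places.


Step 1: Identify the formula: BD = dry mass / volume
Step 2: Substitute values: BD = 150.9 / 114.8
Step 3: BD = 1.31 g/cm^3

1.31


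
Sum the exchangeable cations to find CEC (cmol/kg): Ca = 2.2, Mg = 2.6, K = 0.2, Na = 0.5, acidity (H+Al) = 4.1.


Step 1: CEC = Ca + Mg + K + Na + (H+Al)
Step 2: CEC = 2.2 + 2.6 + 0.2 + 0.5 + 4.1
Step 3: CEC = 9.6 cmol/kg

9.6


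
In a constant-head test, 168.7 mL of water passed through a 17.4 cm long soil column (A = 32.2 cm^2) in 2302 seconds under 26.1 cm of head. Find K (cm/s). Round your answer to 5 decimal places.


Step 1: K = Q * L / (A * t * h)
Step 2: Numerator = 168.7 * 17.4 = 2935.38
Step 3: Denominator = 32.2 * 2302 * 26.1 = 1934646.84
Step 4: K = 2935.38 / 1934646.84 = 0.00152 cm/s

0.00152
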